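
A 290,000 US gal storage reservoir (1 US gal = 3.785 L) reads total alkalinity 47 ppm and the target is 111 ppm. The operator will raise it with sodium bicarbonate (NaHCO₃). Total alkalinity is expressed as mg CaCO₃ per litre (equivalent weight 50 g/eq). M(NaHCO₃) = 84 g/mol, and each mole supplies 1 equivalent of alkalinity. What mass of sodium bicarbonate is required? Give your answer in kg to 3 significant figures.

118 kg

Volume: 290,000 US gal × 3.785 L/gal = 1,097,650 L.
Alkalinity to add: (111 − 47) = 64 mg/L as CaCO₃ × 1,097,650 L = 70,250 g as CaCO₃.
Equivalents: 70,250 g ÷ 50 g/eq = 1405 eq.
NaHCO₃ supplies 1 eq per mole → 1405 mol.
Mass: 1405 mol × 84 g/mol = 118,000 g.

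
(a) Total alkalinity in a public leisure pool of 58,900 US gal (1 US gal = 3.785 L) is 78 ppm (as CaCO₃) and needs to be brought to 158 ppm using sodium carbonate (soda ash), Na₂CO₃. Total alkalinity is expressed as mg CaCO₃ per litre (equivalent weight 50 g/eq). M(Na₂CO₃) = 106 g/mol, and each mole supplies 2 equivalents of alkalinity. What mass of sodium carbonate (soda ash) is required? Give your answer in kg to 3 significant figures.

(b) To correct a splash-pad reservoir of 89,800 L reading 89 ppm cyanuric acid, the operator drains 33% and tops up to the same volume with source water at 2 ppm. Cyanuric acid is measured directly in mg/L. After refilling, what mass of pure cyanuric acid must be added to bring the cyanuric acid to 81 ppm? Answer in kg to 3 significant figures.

(a) 18.9 kg; (b) 1.86 kg

(a) Volume: 58,900 US gal × 3.785 L/gal = 222,936 L.
(a) Alkalinity to add: (158 − 78) = 80 mg/L as CaCO₃ × 222,936 L = 17,830 g as CaCO₃.
(a) Equivalents: 17,830 g ÷ 50 g/eq = 356.7 eq.
(a) Each mole of Na₂CO₃ supplies 2 eq, so 356.7 / 2 = 178.3 mol.
(a) Mass: 178.3 mol × 106 g/mol = 18,910 g.

(b) After draining 33% and refilling: 89 × 0.67 + 2 × 0.33 = 60.29 ppm.
(b) Deficit to target: 81 − 60.29 = 20.71 mg/L.
(b) Mass: 20.71 mg/L × 89,800 L = 1860 g cyanuric acid.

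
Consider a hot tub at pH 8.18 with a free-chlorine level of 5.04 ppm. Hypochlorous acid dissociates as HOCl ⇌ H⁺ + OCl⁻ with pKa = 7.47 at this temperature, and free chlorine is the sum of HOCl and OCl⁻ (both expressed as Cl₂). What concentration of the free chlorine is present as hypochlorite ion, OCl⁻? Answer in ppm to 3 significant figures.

4.22 ppm

[OCl⁻]/[HOCl] = 10^(pH − pKa) = 10^(8.18 − 7.47) = 10^0.71 = 5.129.
Fraction as HOCl = 1 / (1 + 5.129) = 0.1632.
OCl⁻ = (1 − 0.1632) × 5.04 ppm = 4.218 ppm.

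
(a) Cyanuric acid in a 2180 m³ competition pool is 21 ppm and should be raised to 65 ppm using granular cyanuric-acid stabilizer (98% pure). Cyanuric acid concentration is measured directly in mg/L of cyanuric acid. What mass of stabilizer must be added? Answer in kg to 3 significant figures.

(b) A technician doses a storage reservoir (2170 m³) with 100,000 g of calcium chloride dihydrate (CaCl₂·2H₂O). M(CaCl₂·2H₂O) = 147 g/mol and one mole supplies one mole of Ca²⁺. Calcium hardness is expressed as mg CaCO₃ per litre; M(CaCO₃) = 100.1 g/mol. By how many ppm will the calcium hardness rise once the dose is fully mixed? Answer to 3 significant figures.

(a) 97.9 kg; (b) 31.4 ppm

(a) Volume: 2180 m³ = 2,180,000 L.
(a) CYA to add: (65 − 21) = 44 mg/L × 2,180,000 L = 95,920 g cyanuric acid.
(a) At 98% purity: 95,920 / 0.98 = 97,880 g product.

(b) Volume: 2170 m³ = 2,170,000 L.
(b) Moles of Ca²⁺: 100,000 g ÷ 147 g/mol = 680.3 mol.
(b) As CaCO₃: 680.3 mol × 100.1 g/mol = 68,100 g.
(b) Rise: 68,100 g / 2,170,000 L × 1000 = 31.38 mg/L.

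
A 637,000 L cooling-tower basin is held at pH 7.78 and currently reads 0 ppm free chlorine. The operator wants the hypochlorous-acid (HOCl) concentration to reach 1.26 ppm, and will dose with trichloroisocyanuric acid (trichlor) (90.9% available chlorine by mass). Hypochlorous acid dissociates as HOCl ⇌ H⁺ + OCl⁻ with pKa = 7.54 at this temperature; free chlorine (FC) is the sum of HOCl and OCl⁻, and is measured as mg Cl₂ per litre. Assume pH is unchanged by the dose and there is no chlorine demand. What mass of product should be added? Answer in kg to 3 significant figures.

2.42 kg

[OCl⁻]/[HOCl] = 10^(pH − pKa) = 10^(7.78 − 7.54) = 1.738; fraction as HOCl = 1/(1 + 1.738) = 0.3653.
Free chlorine required for 1.26 ppm HOCl: 1.26 / 0.3653 = 3.45 ppm.
FC to add: 3.45 − 0 = 3.45 mg/L as Cl₂.
Cl₂ equivalent: 3.45 mg/L × 637,000 L = 2197 g.
Product at 90.9% available Cl: 2197 / 0.909 = 2417 g.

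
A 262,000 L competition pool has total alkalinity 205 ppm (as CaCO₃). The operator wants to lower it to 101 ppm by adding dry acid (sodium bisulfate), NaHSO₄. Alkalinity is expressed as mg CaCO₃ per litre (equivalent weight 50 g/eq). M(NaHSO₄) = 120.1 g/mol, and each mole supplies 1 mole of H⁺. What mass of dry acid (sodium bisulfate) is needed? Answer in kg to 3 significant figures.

Alkalinity to neutralize: (205 − 101) = 104 mg/L as CaCO₃ × 262,000 L = 27,250 g as CaCO₃.
Equivalents of H⁺ required: 27,250 ÷ 50 g/eq = 545 eq = 545 mol NaHSO₄.
Mass of NaHSO₄: 545 × 120.1 = 65,450 g.

65.4 kg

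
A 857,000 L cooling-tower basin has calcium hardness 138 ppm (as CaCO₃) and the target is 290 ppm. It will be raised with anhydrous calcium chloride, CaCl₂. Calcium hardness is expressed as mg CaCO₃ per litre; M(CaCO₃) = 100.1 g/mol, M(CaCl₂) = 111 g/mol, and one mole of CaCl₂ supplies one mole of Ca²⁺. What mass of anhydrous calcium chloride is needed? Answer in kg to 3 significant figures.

144 kg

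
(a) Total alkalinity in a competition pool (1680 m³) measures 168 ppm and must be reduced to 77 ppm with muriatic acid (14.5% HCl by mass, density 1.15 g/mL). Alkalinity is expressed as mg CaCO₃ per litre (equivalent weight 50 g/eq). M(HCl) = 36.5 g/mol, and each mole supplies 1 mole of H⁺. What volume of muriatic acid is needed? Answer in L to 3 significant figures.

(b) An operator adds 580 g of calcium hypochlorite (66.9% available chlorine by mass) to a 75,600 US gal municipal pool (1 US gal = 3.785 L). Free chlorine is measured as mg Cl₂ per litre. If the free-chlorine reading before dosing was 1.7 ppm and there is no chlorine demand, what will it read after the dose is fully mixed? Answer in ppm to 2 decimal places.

(a) 669 L; (b) 3.06 ppm

(a) Volume: 1680 m³ = 1,680,000 L.
(a) Alkalinity to neutralize: (168 − 77) = 91 mg/L as CaCO₃ × 1,680,000 L = 152,900 g as CaCO₃.
(a) Equivalents of H⁺ required: 152,900 ÷ 50 g/eq = 3058 eq = 3058 mol HCl.
(a) Mass of HCl: 3058 × 36.5 = 111,600 g.
(a) Mass of 14.5% solution: 111,600 / 0.145 = 769,700 g.
(a) Volume: 769,700 g ÷ 1.15 g/mL = 669,300 mL.

(b) Volume: 75,600 US gal × 3.785 L/gal = 286,146 L.
(b) Available chlorine delivered: 580 g × 0.669 = 388 g as Cl₂.
(b) Concentration rise: 388 g / 286,146 L = 1.356 mg/L = 1.36 ppm.
(b) Final FC: 1.7 + 1.36 = 3.06 ppm.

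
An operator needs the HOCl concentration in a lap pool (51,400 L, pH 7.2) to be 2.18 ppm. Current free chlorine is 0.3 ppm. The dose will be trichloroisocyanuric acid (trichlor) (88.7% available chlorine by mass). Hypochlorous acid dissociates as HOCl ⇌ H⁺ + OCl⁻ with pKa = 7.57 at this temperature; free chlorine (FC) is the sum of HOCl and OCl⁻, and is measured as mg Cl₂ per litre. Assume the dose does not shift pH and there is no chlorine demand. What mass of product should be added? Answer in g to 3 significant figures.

[OCl⁻]/[HOCl] = 10^(pH − pKa) = 10^(7.2 − 7.57) = 0.4266; fraction as HOCl = 1/(1 + 0.4266) = 0.701.
Free chlorine required for 2.18 ppm HOCl: 2.18 / 0.701 = 3.11 ppm.
FC to add: 3.11 − 0.3 = 2.81 mg/L as Cl₂.
Cl₂ equivalent: 2.81 mg/L × 51,400 L = 144.4 g.
Product at 88.7% available Cl: 144.4 / 0.887 = 162.8 g.

163 g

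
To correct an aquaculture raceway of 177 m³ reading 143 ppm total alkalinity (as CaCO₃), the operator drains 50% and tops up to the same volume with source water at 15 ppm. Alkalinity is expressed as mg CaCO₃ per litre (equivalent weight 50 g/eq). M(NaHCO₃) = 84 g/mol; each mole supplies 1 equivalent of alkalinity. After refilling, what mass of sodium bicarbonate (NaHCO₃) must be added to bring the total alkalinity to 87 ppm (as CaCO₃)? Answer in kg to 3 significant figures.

2.38 kg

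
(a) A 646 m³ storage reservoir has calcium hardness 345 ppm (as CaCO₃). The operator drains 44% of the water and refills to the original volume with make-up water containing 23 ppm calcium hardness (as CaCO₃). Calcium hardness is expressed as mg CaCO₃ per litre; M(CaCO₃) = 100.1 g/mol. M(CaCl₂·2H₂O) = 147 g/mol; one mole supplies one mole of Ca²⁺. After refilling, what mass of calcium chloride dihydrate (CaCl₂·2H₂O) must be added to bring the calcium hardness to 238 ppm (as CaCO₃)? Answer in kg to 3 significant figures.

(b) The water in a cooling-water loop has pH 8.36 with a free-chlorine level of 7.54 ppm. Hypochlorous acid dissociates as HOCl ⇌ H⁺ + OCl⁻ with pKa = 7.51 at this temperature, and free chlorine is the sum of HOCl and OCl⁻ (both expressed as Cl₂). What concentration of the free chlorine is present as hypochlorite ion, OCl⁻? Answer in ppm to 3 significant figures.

(a) 32.9 kg; (b) 6.61 ppm

(a) Volume: 646 m³ = 646,000 L.
(a) After draining 44% and refilling: 345 × 0.56 + 23 × 0.44 = 203.32 ppm.
(a) Deficit to target: 238 − 203.32 = 34.68 mg/L.
(a) As CaCO₃: 34.68 mg/L × 646,000 L = 22,400 g; ÷ 100.1 = 223.8 mol Ca²⁺.
(a) Mass: 223.8 × 147 = 32,900 g.

(b) [OCl⁻]/[HOCl] = 10^(pH − pKa) = 10^(8.36 − 7.51) = 10^0.85 = 7.079.
(b) Fraction as HOCl = 1 / (1 + 7.079) = 0.1238.
(b) OCl⁻ = (1 − 0.1238) × 7.54 ppm = 6.607 ppm.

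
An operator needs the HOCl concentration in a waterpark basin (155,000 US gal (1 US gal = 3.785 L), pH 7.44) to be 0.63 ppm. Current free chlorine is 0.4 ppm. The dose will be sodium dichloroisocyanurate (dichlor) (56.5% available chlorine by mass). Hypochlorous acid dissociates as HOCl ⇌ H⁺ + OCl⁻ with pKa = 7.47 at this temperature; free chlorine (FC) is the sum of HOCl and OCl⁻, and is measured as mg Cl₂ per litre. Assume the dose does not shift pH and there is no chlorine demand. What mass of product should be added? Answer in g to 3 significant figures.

Volume: 155,000 US gal × 3.785 L/gal = 586,675 L.
[OCl⁻]/[HOCl] = 10^(pH − pKa) = 10^(7.44 − 7.47) = 0.9333; fraction as HOCl = 1/(1 + 0.9333) = 0.5173.
Free chlorine required for 0.63 ppm HOCl: 0.63 / 0.5173 = 1.218 ppm.
FC to add: 1.218 − 0.4 = 0.818 mg/L as Cl₂.
Cl₂ equivalent: 0.818 mg/L × 586,675 L = 479.9 g.
Product at 56.5% available Cl: 479.9 / 0.565 = 849.3 g.

849 g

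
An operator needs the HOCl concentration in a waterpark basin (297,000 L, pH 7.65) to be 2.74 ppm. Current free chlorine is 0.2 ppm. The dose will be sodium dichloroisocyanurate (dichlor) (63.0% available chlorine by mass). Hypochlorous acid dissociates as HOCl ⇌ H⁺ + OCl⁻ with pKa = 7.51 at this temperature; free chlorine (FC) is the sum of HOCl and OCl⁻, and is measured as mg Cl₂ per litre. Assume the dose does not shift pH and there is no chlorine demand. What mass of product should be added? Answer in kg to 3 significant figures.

2.98 kg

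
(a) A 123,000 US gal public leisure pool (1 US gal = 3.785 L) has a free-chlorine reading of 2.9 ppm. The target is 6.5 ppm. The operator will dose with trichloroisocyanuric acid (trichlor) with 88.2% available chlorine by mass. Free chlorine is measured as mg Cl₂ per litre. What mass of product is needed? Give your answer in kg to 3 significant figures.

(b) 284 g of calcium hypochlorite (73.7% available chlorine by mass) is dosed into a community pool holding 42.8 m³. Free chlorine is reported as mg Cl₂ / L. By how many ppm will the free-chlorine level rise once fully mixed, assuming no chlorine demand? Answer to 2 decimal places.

(a) 1.90 kg; (b) 4.89 ppm

(a) Volume: 123,000 US gal × 3.785 L/gal = 465,555 L.
(a) Chlorine deficit: 6.5 − 2.9 = 3.6 ppm = 3.6 mg/L as Cl₂.
(a) Cl₂ equivalent needed: 3.6 mg/L × 465,555 L = 1,676,000 mg = 1676 g.
(a) Product at 88.2% available chlorine: 1676 / 0.882 = 1900 g.

(b) Volume: 42.8 m³ = 42,800 L.
(b) Available chlorine delivered: 284 g × 0.737 = 209.3 g as Cl₂.
(b) Concentration rise: 209.3 g / 42,800 L = 4.89 mg/L = 4.89 ppm.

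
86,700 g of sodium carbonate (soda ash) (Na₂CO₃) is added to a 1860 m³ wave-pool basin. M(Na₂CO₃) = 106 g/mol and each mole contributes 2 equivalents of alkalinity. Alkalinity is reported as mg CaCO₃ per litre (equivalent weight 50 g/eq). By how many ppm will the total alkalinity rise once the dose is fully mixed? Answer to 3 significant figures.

44.0 ppm

Volume: 1860 m³ = 1,860,000 L.
Moles of Na₂CO₃: 86,700 g ÷ 106 g/mol = 817.9 mol → 1636 eq of alkalinity.
As CaCO₃: 1636 eq × 50 g/eq = 81,790 g.
Rise: 81,790 g / 1,860,000 L × 1000 = 43.97 mg/L.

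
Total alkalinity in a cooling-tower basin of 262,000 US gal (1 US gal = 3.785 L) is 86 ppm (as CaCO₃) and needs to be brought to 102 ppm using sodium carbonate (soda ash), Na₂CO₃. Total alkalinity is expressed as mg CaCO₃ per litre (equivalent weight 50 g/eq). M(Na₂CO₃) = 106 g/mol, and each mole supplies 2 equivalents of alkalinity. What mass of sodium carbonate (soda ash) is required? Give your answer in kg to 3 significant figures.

Volume: 262,000 US gal × 3.785 L/gal = 991,670 L.
Alkalinity to add: (102 − 86) = 16 mg/L as CaCO₃ × 991,670 L = 15,870 g as CaCO₃.
Equivalents: 15,870 g ÷ 50 g/eq = 317.3 eq.
Each mole of Na₂CO₃ supplies 2 eq, so 317.3 / 2 = 158.7 mol.
Mass: 158.7 mol × 106 g/mol = 16,820 g.

16.8 kg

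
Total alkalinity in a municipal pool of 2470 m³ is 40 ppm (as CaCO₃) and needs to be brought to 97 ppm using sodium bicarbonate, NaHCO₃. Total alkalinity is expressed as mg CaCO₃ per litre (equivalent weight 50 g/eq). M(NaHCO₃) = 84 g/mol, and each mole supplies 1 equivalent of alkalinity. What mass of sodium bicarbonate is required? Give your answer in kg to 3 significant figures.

237 kg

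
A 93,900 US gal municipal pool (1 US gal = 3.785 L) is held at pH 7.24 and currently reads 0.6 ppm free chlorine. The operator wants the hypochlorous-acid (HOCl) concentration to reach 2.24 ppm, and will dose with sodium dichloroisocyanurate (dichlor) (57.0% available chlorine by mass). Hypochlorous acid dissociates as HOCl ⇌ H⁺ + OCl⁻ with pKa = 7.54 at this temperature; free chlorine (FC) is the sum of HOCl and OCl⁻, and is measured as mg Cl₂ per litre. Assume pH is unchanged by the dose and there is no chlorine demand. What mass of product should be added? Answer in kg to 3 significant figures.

Volume: 93,900 US gal × 3.785 L/gal = 355,412 L.
[OCl⁻]/[HOCl] = 10^(pH − pKa) = 10^(7.24 − 7.54) = 0.5012; fraction as HOCl = 1/(1 + 0.5012) = 0.6661.
Free chlorine required for 2.24 ppm HOCl: 2.24 / 0.6661 = 3.363 ppm.
FC to add: 3.363 − 0.6 = 2.763 mg/L as Cl₂.
Cl₂ equivalent: 2.763 mg/L × 355,412 L = 981.9 g.
Product at 57.0% available Cl: 981.9 / 0.57 = 1723 g.

1.72 kg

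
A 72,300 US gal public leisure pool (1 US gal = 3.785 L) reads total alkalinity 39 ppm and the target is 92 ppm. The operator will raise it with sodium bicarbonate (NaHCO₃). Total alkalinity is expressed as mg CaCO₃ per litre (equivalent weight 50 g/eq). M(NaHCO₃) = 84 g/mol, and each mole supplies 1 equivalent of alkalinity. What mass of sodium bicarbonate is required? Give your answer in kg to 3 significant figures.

Volume: 72,300 US gal × 3.785 L/gal = 273,656 L.
Alkalinity to add: (92 − 39) = 53 mg/L as CaCO₃ × 273,656 L = 14,500 g as CaCO₃.
Equivalents: 14,500 g ÷ 50 g/eq = 290.1 eq.
NaHCO₃ supplies 1 eq per mole → 290.1 mol.
Mass: 290.1 mol × 84 g/mol = 24,370 g.

24.4 kg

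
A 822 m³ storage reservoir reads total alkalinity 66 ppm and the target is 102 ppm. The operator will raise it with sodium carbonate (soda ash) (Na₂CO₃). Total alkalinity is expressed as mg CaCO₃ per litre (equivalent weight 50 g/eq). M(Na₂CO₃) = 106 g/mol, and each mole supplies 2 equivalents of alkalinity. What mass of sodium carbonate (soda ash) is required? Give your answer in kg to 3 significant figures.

Volume: 822 m³ = 822,000 L.
Alkalinity to add: (102 − 66) = 36 mg/L as CaCO₃ × 822,000 L = 29,590 g as CaCO₃.
Equivalents: 29,590 g ÷ 50 g/eq = 591.8 eq.
Each mole of Na₂CO₃ supplies 2 eq, so 591.8 / 2 = 295.9 mol.
Mass: 295.9 mol × 106 g/mol = 31,370 g.

31.4 kg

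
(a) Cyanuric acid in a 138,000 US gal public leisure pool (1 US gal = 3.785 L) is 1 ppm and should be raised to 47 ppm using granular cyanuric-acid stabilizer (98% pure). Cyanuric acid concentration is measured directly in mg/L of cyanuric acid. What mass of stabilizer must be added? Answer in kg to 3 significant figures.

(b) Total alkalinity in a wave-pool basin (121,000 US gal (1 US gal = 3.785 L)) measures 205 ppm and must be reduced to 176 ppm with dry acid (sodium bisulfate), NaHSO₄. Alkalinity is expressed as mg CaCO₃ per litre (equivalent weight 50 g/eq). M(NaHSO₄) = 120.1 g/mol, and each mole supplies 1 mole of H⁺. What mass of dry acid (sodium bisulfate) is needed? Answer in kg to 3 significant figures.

(a) 24.5 kg; (b) 31.9 kg

(a) Volume: 138,000 US gal × 3.785 L/gal = 522,330 L.
(a) CYA to add: (47 − 1) = 46 mg/L × 522,330 L = 24,030 g cyanuric acid.
(a) At 98% purity: 24,030 / 0.98 = 24,520 g product.

(b) Volume: 121,000 US gal × 3.785 L/gal = 457,985 L.
(b) Alkalinity to neutralize: (205 − 176) = 29 mg/L as CaCO₃ × 457,985 L = 13,280 g as CaCO₃.
(b) Equivalents of H⁺ required: 13,280 ÷ 50 g/eq = 265.6 eq = 265.6 mol NaHSO₄.
(b) Mass of NaHSO₄: 265.6 × 120.1 = 31,900 g.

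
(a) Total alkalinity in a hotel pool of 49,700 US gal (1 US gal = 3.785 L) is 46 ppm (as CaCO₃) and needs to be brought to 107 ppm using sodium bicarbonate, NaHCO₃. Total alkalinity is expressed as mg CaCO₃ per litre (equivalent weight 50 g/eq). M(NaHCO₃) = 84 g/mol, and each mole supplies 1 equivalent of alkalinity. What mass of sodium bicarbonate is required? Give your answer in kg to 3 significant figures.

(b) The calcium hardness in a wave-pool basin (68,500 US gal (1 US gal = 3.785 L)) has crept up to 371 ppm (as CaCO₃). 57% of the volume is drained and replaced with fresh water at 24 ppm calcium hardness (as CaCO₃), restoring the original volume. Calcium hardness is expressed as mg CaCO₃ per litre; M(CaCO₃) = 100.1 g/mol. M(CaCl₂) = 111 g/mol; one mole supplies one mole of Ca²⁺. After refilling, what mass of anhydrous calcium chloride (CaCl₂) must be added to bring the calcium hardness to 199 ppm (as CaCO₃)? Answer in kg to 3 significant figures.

(a) Volume: 49,700 US gal × 3.785 L/gal = 188,114 L.
(a) Alkalinity to add: (107 − 46) = 61 mg/L as CaCO₃ × 188,114 L = 11,470 g as CaCO₃.
(a) Equivalents: 11,470 g ÷ 50 g/eq = 229.5 eq.
(a) NaHCO₃ supplies 1 eq per mole → 229.5 mol.
(a) Mass: 229.5 mol × 84 g/mol = 19,280 g.

(b) Volume: 68,500 US gal × 3.785 L/gal = 259,272 L.
(b) After draining 57% and refilling: 371 × 0.43 + 24 × 0.57 = 173.21 ppm.
(b) Deficit to target: 199 − 173.21 = 25.79 mg/L.
(b) As CaCO₃: 25.79 mg/L × 259,272 L = 6687 g; ÷ 100.1 = 66.8 mol Ca²⁺.
(b) Mass: 66.8 × 111 = 7415 g.

(a) 19.3 kg; (b) 7.41 kg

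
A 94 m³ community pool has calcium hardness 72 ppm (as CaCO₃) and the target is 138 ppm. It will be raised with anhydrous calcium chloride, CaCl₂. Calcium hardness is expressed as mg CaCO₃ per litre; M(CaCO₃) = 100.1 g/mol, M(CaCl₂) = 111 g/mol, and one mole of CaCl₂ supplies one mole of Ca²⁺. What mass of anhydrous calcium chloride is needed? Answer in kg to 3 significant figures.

6.88 kg

Volume: 94 m³ = 94,000 L.
Hardness to add: (138 − 72) = 66 mg/L as CaCO₃ × 94,000 L = 6204 g as CaCO₃.
Moles of Ca²⁺ (1 mol Ca²⁺ ≡ 1 mol CaCO₃): 6204 / 100.1 g/mol = 61.98 mol.
Mass of CaCl₂: 61.98 × 111 = 6880 g.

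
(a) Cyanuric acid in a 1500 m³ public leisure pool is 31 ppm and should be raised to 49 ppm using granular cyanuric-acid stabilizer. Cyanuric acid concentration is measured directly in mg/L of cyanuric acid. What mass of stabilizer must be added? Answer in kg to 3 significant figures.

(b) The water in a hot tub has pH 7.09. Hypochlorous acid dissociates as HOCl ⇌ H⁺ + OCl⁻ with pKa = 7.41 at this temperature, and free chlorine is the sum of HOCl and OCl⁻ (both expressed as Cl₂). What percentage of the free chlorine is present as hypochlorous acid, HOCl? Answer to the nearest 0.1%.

(a) Volume: 1500 m³ = 1,500,000 L.
(a) CYA to add: (49 − 31) = 18 mg/L × 1,500,000 L = 27,000 g cyanuric acid.

(b) [OCl⁻]/[HOCl] = 10^(pH − pKa) = 10^(7.09 − 7.41) = 10^-0.32 = 0.4786.
(b) Fraction as HOCl = 1 / (1 + 0.4786) = 0.6763.

(a) 27.0 kg; (b) 67.6%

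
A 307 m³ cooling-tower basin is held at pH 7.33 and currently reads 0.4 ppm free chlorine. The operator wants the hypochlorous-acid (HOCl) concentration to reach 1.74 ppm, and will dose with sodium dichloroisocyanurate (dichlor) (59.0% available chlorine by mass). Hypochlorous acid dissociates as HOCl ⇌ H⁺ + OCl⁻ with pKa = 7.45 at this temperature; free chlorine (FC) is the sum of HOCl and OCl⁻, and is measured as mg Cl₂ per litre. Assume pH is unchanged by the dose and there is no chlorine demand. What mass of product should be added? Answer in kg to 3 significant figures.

Volume: 307 m³ = 307,000 L.
[OCl⁻]/[HOCl] = 10^(pH − pKa) = 10^(7.33 − 7.45) = 0.7586; fraction as HOCl = 1/(1 + 0.7586) = 0.5686.
Free chlorine required for 1.74 ppm HOCl: 1.74 / 0.5686 = 3.06 ppm.
FC to add: 3.06 − 0.4 = 2.66 mg/L as Cl₂.
Cl₂ equivalent: 2.66 mg/L × 307,000 L = 816.6 g.
Product at 59.0% available Cl: 816.6 / 0.59 = 1384 g.

1.38 kg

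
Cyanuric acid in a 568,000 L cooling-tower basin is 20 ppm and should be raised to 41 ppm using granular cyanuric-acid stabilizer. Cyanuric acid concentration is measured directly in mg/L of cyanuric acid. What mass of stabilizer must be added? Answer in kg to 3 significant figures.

11.9 kg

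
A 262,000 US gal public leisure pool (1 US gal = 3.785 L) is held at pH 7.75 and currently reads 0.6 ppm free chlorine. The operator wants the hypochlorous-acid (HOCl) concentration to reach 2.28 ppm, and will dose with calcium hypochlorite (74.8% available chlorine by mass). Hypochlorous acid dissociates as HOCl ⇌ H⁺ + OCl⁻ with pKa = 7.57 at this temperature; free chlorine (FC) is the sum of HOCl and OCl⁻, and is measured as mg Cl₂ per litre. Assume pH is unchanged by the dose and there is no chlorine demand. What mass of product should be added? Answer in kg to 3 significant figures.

6.80 kg

Volume: 262,000 US gal × 3.785 L/gal = 991,670 L.
[OCl⁻]/[HOCl] = 10^(pH − pKa) = 10^(7.75 − 7.57) = 1.514; fraction as HOCl = 1/(1 + 1.514) = 0.3978.
Free chlorine required for 2.28 ppm HOCl: 2.28 / 0.3978 = 5.731 ppm.
FC to add: 5.731 − 0.6 = 5.131 mg/L as Cl₂.
Cl₂ equivalent: 5.131 mg/L × 991,670 L = 5088 g.
Product at 74.8% available Cl: 5088 / 0.748 = 6802 g.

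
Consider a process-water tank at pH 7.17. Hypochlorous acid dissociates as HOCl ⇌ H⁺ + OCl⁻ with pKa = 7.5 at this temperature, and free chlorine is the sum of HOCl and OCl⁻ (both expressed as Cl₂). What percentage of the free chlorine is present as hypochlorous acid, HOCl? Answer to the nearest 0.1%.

[OCl⁻]/[HOCl] = 10^(pH − pKa) = 10^(7.17 − 7.5) = 10^-0.33 = 0.4677.
Fraction as HOCl = 1 / (1 + 0.4677) = 0.6813.

68.1%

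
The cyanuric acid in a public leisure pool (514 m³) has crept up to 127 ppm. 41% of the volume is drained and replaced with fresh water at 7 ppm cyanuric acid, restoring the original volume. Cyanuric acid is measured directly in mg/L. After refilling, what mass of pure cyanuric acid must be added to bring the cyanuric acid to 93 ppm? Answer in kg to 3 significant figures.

Volume: 514 m³ = 514,000 L.
After draining 41% and refilling: 127 × 0.59 + 7 × 0.41 = 77.8 ppm.
Deficit to target: 93 − 77.8 = 15.2 mg/L.
Mass: 15.2 mg/L × 514,000 L = 7813 g cyanuric acid.

7.81 kg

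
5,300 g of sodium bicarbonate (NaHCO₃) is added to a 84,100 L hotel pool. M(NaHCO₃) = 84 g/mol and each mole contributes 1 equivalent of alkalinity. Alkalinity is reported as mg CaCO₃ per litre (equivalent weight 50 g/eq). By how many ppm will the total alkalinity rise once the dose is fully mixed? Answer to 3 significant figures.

Moles of NaHCO₃: 5,300 g ÷ 84 g/mol = 63.1 mol → 63.1 eq of alkalinity.
As CaCO₃: 63.1 eq × 50 g/eq = 3155 g.
Rise: 3155 g / 84,100 L × 1000 = 37.51 mg/L.

37.5 ppm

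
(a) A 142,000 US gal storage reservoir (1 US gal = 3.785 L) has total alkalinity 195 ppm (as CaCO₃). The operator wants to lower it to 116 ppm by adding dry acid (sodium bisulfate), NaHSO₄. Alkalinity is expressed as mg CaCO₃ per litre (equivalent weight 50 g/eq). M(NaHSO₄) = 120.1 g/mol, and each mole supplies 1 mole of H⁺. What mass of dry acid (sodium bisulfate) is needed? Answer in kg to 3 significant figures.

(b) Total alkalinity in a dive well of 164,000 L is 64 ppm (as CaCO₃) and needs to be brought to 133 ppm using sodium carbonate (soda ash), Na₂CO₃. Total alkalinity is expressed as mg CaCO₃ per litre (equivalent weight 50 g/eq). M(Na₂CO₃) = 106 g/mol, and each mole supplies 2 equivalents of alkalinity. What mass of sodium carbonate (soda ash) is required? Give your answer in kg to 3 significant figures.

(a) 102 kg; (b) 12.0 kg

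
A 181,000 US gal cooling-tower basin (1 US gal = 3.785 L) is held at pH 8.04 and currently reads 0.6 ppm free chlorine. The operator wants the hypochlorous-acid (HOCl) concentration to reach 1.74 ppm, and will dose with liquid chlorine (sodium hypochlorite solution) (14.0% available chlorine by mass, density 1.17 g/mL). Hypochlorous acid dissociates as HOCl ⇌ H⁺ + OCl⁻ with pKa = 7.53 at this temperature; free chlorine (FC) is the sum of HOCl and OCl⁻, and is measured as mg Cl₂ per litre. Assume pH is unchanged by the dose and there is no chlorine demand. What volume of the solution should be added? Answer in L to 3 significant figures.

28.3 L

Volume: 181,000 US gal × 3.785 L/gal = 685,085 L.
[OCl⁻]/[HOCl] = 10^(pH − pKa) = 10^(8.04 − 7.53) = 3.236; fraction as HOCl = 1/(1 + 3.236) = 0.2361.
Free chlorine required for 1.74 ppm HOCl: 1.74 / 0.2361 = 7.371 ppm.
FC to add: 7.371 − 0.6 = 6.771 mg/L as Cl₂.
Cl₂ equivalent: 6.771 mg/L × 685,085 L = 4638 g.
Product at 14.0% available Cl: 4638 / 0.14 = 33,130 g.
Volume: 33,130 g ÷ 1.17 g/mL = 28,320 mL.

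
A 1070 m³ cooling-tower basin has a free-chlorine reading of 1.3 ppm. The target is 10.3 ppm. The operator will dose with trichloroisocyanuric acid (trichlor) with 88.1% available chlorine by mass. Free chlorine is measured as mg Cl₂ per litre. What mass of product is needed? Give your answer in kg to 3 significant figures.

10.9 kg

Volume: 1070 m³ = 1,070,000 L.
Chlorine deficit: 10.3 − 1.3 = 9 ppm = 9 mg/L as Cl₂.
Cl₂ equivalent needed: 9 mg/L × 1,070,000 L = 9,630,000 mg = 9630 g.
Product at 88.1% available chlorine: 9630 / 0.881 = 10,930 g.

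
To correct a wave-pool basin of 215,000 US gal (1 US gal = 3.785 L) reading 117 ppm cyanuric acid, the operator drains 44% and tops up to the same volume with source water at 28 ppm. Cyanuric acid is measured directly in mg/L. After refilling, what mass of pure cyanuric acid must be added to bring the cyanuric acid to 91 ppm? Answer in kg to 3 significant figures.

10.7 kg

Volume: 215,000 US gal × 3.785 L/gal = 813,775 L.
After draining 44% and refilling: 117 × 0.56 + 28 × 0.44 = 77.84 ppm.
Deficit to target: 91 − 77.84 = 13.16 mg/L.
Mass: 13.16 mg/L × 813,775 L = 10,710 g cyanuric acid.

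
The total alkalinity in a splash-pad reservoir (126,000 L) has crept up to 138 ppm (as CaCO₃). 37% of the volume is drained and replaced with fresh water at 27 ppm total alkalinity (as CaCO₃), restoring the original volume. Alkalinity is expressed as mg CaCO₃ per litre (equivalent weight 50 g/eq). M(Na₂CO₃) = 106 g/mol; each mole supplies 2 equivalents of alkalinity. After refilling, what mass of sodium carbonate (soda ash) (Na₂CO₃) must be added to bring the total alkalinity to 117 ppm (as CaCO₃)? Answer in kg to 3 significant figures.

2.68 kg

After draining 37% and refilling: 138 × 0.63 + 27 × 0.37 = 96.93 ppm.
Deficit to target: 117 − 96.93 = 20.07 mg/L.
As CaCO₃: 20.07 mg/L × 126,000 L = 2529 g; ÷ 50 g/eq ÷ 2 = 25.29 mol Na₂CO₃.
Mass: 25.29 × 106 = 2681 g.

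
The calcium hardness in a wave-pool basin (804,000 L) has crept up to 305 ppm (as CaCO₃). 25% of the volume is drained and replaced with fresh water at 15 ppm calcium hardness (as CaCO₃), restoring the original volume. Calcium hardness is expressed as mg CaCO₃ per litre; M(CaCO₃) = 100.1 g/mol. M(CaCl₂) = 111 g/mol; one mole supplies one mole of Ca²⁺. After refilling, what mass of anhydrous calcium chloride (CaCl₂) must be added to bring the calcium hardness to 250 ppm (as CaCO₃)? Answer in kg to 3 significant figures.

15.6 kg

After draining 25% and refilling: 305 × 0.75 + 15 × 0.25 = 232.5 ppm.
Deficit to target: 250 − 232.5 = 17.5 mg/L.
As CaCO₃: 17.5 mg/L × 804,000 L = 14,070 g; ÷ 100.1 = 140.6 mol Ca²⁺.
Mass: 140.6 × 111 = 15,600 g.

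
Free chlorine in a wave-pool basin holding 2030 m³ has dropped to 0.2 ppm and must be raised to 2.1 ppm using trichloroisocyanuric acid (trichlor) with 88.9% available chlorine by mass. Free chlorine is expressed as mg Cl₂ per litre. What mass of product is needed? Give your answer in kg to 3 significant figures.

Volume: 2030 m³ = 2,030,000 L.
Chlorine deficit: 2.1 − 0.2 = 1.9 ppm = 1.9 mg/L as Cl₂.
Cl₂ equivalent needed: 1.9 mg/L × 2,030,000 L = 3,857,000 mg = 3857 g.
Product at 88.9% available chlorine: 3857 / 0.889 = 4339 g.

4.34 kg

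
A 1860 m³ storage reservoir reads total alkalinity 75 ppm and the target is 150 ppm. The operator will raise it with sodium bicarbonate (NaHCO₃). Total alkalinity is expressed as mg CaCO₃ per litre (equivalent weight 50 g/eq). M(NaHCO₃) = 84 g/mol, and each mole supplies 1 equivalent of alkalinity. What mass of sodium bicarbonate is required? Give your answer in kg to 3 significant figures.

234 kg

Volume: 1860 m³ = 1,860,000 L.
Alkalinity to add: (150 − 75) = 75 mg/L as CaCO₃ × 1,860,000 L = 139,500 g as CaCO₃.
Equivalents: 139,500 g ÷ 50 g/eq = 2790 eq.
NaHCO₃ supplies 1 eq per mole → 2790 mol.
Mass: 2790 mol × 84 g/mol = 234,400 g.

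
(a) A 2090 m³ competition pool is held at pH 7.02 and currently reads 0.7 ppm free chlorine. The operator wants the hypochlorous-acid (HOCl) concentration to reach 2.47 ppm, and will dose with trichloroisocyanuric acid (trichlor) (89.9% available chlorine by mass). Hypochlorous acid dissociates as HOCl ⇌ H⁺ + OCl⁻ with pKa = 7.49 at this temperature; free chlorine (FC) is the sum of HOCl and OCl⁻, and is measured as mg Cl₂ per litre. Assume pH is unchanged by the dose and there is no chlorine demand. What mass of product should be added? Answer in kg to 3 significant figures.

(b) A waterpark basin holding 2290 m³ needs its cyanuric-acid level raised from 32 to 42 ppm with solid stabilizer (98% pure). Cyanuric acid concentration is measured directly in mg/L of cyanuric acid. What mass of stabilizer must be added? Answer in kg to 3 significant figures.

(a) 6.06 kg; (b) 23.4 kg

(a) Volume: 2090 m³ = 2,090,000 L.
(a) [OCl⁻]/[HOCl] = 10^(pH − pKa) = 10^(7.02 − 7.49) = 0.3388; fraction as HOCl = 1/(1 + 0.3388) = 0.7469.
(a) Free chlorine required for 2.47 ppm HOCl: 2.47 / 0.7469 = 3.307 ppm.
(a) FC to add: 3.307 − 0.7 = 2.607 mg/L as Cl₂.
(a) Cl₂ equivalent: 2.607 mg/L × 2,090,000 L = 5449 g.
(a) Product at 89.9% available Cl: 5449 / 0.899 = 6061 g.

(b) Volume: 2290 m³ = 2,290,000 L.
(b) CYA to add: (42 − 32) = 10 mg/L × 2,290,000 L = 22,900 g cyanuric acid.
(b) At 98% purity: 22,900 / 0.98 = 23,370 g product.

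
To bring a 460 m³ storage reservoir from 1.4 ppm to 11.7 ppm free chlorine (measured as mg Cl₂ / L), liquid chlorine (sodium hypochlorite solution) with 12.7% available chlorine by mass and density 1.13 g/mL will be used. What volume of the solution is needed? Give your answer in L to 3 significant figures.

Volume: 460 m³ = 460,000 L.
Chlorine deficit: 11.7 − 1.4 = 10.3 ppm = 10.3 mg/L as Cl₂.
Cl₂ equivalent needed: 10.3 mg/L × 460,000 L = 4,738,000 mg = 4738 g.
Product at 12.7% available chlorine: 4738 / 0.127 = 37,310 g.
Volume at density 1.13 g/mL: 37,310 g ÷ 1.13 g/mL = 33,020 mL.

33.0 L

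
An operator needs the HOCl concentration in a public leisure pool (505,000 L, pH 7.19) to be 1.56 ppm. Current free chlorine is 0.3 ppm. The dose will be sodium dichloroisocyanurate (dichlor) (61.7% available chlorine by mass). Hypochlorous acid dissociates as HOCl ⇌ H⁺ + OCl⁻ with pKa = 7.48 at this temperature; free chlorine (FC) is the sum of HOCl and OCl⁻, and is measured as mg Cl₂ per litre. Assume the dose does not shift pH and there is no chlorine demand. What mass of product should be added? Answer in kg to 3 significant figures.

[OCl⁻]/[HOCl] = 10^(pH − pKa) = 10^(7.19 − 7.48) = 0.5129; fraction as HOCl = 1/(1 + 0.5129) = 0.661.
Free chlorine required for 1.56 ppm HOCl: 1.56 / 0.661 = 2.36 ppm.
FC to add: 2.36 − 0.3 = 2.06 mg/L as Cl₂.
Cl₂ equivalent: 2.06 mg/L × 505,000 L = 1040 g.
Product at 61.7% available Cl: 1040 / 0.617 = 1686 g.

1.69 kg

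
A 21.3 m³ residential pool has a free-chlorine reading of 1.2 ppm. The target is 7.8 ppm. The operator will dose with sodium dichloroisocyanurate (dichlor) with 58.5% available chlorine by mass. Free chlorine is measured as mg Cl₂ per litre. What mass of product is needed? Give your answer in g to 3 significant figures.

240 g

Volume: 21.3 m³ = 21,300 L.
Chlorine deficit: 7.8 − 1.2 = 6.6 ppm = 6.6 mg/L as Cl₂.
Cl₂ equivalent needed: 6.6 mg/L × 21,300 L = 140,600 mg = 140.6 g.
Product at 58.5% available chlorine: 140.6 / 0.585 = 240.3 g.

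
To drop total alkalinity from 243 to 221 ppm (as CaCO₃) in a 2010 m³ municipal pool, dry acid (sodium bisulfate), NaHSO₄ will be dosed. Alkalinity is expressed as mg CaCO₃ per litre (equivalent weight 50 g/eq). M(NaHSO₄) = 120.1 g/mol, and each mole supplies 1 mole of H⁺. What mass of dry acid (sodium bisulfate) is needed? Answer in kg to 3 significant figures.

Volume: 2010 m³ = 2,010,000 L.
Alkalinity to neutralize: (243 − 221) = 22 mg/L as CaCO₃ × 2,010,000 L = 44,220 g as CaCO₃.
Equivalents of H⁺ required: 44,220 ÷ 50 g/eq = 884.4 eq = 884.4 mol NaHSO₄.
Mass of NaHSO₄: 884.4 × 120.1 = 106,200 g.

106 kg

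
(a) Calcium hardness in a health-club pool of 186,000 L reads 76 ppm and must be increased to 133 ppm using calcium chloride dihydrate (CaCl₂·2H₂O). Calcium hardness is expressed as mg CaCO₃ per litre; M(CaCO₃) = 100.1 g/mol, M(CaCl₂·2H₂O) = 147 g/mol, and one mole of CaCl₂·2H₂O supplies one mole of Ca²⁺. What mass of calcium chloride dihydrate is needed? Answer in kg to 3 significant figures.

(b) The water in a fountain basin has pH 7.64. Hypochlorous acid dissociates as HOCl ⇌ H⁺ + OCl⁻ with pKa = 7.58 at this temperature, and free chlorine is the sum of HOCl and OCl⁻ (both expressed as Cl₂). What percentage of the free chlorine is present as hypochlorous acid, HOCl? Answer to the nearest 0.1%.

(a) Hardness to add: (133 − 76) = 57 mg/L as CaCO₃ × 186,000 L = 10,600 g as CaCO₃.
(a) Moles of Ca²⁺ (1 mol Ca²⁺ ≡ 1 mol CaCO₃): 10,600 / 100.1 g/mol = 105.9 mol.
(a) Mass of CaCl₂·2H₂O: 105.9 × 147 = 15,570 g.

(b) [OCl⁻]/[HOCl] = 10^(pH − pKa) = 10^(7.64 − 7.58) = 10^0.06 = 1.148.
(b) Fraction as HOCl = 1 / (1 + 1.148) = 0.4655.

(a) 15.6 kg; (b) 46.6%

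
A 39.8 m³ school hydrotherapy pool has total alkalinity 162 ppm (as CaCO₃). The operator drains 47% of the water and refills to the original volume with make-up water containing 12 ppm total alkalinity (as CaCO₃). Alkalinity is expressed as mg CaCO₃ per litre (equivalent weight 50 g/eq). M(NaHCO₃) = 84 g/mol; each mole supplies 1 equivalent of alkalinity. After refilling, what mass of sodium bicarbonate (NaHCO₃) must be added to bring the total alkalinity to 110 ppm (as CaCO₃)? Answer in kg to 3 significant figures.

Volume: 39.8 m³ = 39,800 L.
After draining 47% and refilling: 162 × 0.53 + 12 × 0.47 = 91.5 ppm.
Deficit to target: 110 − 91.5 = 18.5 mg/L.
As CaCO₃: 18.5 mg/L × 39,800 L = 736.3 g; ÷ 50 g/eq ÷ 1 = 14.73 mol NaHCO₃.
Mass: 14.73 × 84 = 1237 g.

1.24 kg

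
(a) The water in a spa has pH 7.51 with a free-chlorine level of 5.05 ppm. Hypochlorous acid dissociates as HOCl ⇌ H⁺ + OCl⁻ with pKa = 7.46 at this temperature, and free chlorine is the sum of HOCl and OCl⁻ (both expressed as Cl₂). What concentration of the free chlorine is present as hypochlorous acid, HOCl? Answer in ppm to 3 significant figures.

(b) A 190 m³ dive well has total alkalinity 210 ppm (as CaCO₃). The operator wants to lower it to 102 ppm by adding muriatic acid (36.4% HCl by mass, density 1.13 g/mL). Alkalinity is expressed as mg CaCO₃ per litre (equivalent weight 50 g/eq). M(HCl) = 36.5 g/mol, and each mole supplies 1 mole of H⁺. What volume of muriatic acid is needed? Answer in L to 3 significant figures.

(a) [OCl⁻]/[HOCl] = 10^(pH − pKa) = 10^(7.51 − 7.46) = 10^0.05 = 1.122.
(a) Fraction as HOCl = 1 / (1 + 1.122) = 0.4712.
(a) HOCl = 0.4712 × 5.05 ppm = 2.38 ppm.

(b) Volume: 190 m³ = 190,000 L.
(b) Alkalinity to neutralize: (210 − 102) = 108 mg/L as CaCO₃ × 190,000 L = 20,520 g as CaCO₃.
(b) Equivalents of H⁺ required: 20,520 ÷ 50 g/eq = 410.4 eq = 410.4 mol HCl.
(b) Mass of HCl: 410.4 × 36.5 = 14,980 g.
(b) Mass of 36.4% solution: 14,980 / 0.364 = 41,150 g.
(b) Volume: 41,150 g ÷ 1.13 g/mL = 36,420 mL.

(a) 2.38 ppm; (b) 36.4 L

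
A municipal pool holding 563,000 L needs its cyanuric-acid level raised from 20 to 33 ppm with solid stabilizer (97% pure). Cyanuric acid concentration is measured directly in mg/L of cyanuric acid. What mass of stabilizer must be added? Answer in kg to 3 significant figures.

CYA to add: (33 − 20) = 13 mg/L × 563,000 L = 7319 g cyanuric acid.
At 97% purity: 7319 / 0.97 = 7545 g product.

7.55 kg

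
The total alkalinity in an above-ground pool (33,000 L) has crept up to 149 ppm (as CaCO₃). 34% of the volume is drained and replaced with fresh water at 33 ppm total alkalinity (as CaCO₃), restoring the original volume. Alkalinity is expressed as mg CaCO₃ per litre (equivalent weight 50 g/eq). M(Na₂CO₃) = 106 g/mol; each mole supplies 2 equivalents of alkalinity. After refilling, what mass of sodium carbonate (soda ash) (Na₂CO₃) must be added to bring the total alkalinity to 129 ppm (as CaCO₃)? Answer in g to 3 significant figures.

After draining 34% and refilling: 149 × 0.66 + 33 × 0.34 = 109.56 ppm.
Deficit to target: 129 − 109.56 = 19.44 mg/L.
As CaCO₃: 19.44 mg/L × 33,000 L = 641.5 g; ÷ 50 g/eq ÷ 2 = 6.415 mol Na₂CO₃.
Mass: 6.415 × 106 = 680 g.

680 g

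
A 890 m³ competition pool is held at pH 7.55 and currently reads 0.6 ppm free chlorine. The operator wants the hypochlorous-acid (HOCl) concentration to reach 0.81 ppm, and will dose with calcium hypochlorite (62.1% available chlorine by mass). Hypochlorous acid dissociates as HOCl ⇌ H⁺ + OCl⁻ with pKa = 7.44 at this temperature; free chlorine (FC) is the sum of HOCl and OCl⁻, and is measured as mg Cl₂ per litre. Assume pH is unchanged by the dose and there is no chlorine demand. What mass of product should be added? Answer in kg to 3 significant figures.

Volume: 890 m³ = 890,000 L.
[OCl⁻]/[HOCl] = 10^(pH − pKa) = 10^(7.55 − 7.44) = 1.288; fraction as HOCl = 1/(1 + 1.288) = 0.437.
Free chlorine required for 0.81 ppm HOCl: 0.81 / 0.437 = 1.853 ppm.
FC to add: 1.853 − 0.6 = 1.253 mg/L as Cl₂.
Cl₂ equivalent: 1.253 mg/L × 890,000 L = 1116 g.
Product at 62.1% available Cl: 1116 / 0.621 = 1796 g.

1.80 kg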